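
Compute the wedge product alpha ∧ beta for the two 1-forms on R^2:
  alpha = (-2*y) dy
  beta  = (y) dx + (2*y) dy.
alpha ∧ beta = (2*y^2) dx ∧ dy

Distribute the wedge, using dx_i ∧ dx_j = -dx_j ∧ dx_i and dx_i ∧ dx_i = 0. For each pair (i, j) with i < j, the coefficient of dx_i ∧ dx_j in alpha ∧ beta is (alpha_i * beta_j - alpha_j * beta_i). Collecting: alpha ∧ beta = (2*y^2) dx ∧ dy.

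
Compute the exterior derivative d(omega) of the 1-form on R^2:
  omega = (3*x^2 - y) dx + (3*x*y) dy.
d(omega) = (3*y + 1) dx ∧ dy

For a 1-form omega = sum_i f_i dx_i, the exterior derivative is
  d(omega) = sum_{i < j} (∂f_j/∂x_i - ∂f_i/∂x_j) dx_i ∧ dx_j.
  coefficient of dx ∧ dy: ∂f_2/∂x - ∂f_1/∂y = ∂(3*x*y)/∂x - ∂(3*x^2 - y)/∂y = 3*y + 1
Assembling: d(omega) = (3*y + 1) dx ∧ dy.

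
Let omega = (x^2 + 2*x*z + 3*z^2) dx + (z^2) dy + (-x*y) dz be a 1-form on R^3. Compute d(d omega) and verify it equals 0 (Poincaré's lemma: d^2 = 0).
d(d omega) = 0

Step 1: d omega = sum_{i<j} (∂f_j/∂x_i - ∂f_i/∂x_j) dx_i ∧ dx_j:
  coeff of dx ∧ dy: 0
  coeff of dx ∧ dz: -2*x - y - 6*z
  coeff of dy ∧ dz: -x - 2*z
Step 2: Apply d again to each 2-form coefficient. The only possible 3-form in R^3 is dx ∧ dy ∧ dz, with coefficient
  ∂(coeff of dy∧dz)/∂x - ∂(coeff of dx∧dz)/∂y + ∂(coeff of dx∧dy)/∂z
  = ∂/∂x (-x - 2*z) - ∂/∂y (-2*x - y - 6*z) + ∂/∂z (0).
Each of these terms simplifies to sums of mixed partials that cancel in pairs. The result is 0 (by equality of mixed partials for smooth functions — Schwarz / Clairaut).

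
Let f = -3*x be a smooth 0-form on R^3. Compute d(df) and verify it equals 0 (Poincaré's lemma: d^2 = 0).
d(df) = 0

Step 1: df = sum_i (∂f/∂x_i) dx_i = (-3) dx + (0) dy + (0) dz.
Step 2: Apply d again. Using the 1-form formula, the coefficient of dx ∧ dy in d(df) is ∂^2 f/∂x ∂y - ∂^2 f/∂y ∂x = (0) - (0) = 0 (equality of mixed partials for smooth f).
Similarly for dx ∧ dz and dy ∧ dz — all coefficients vanish. So d(df) = 0.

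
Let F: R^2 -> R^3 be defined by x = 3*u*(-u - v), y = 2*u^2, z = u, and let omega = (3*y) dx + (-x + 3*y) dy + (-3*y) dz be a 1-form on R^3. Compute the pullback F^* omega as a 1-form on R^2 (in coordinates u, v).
F^* omega = (6*u^2*(-v - 1)) du + (-18*u^3) dv

Using F^*(f dg) = (f ∘ F) d(g ∘ F), substitute each coordinate x_i by F_i(u, v) in f_i, and replace dx_i by d F_i = (∂F_i/∂u) du + (∂F_i/∂v) dv.
  For the x component: f_1(F) = 6*u^2; d F_1 = (-6*u - 3*v) du + (-3*u) dv
  For the y component: f_2(F) = 3*u*(3*u + v); d F_2 = (4*u) du + (0) dv
  For the z component: f_3(F) = -6*u^2; d F_3 = (1) du + (0) dv
Combining and collecting du, dv coefficients:
  coeff of du: 6*u^2*(-v - 1)
  coeff of dv: -18*u^3
F^* omega = (6*u^2*(-v - 1)) du + (-18*u^3) dv.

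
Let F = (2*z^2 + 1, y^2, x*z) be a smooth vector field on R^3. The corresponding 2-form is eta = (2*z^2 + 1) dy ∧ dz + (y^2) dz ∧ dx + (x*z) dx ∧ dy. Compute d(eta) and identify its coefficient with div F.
d(eta) = (x + 2*y) dx ∧ dy ∧ dz; div F = x + 2*y

For a 2-form in R^3 of the form above, applying d gives a 3-form with coefficient ∂P/∂x + ∂Q/∂y + ∂R/∂z:
  ∂P/∂x = 0
  ∂Q/∂y = 2*y
  ∂R/∂z = x
Sum = x + 2*y, which is exactly div F.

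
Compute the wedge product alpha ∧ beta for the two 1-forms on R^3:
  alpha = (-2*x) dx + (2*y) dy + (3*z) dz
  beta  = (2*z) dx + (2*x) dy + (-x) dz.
alpha ∧ beta = (-4*x^2 - 4*y*z) dx ∧ dy + (2*x^2 - 6*z^2) dx ∧ dz + (-2*x*(y + 3*z)) dy ∧ dz

Distribute the wedge, using dx_i ∧ dx_j = -dx_j ∧ dx_i and dx_i ∧ dx_i = 0. For each pair (i, j) with i < j, the coefficient of dx_i ∧ dx_j in alpha ∧ beta is (alpha_i * beta_j - alpha_j * beta_i). Collecting: alpha ∧ beta = (-4*x^2 - 4*y*z) dx ∧ dy + (2*x^2 - 6*z^2) dx ∧ dz + (-2*x*(y + 3*z)) dy ∧ dz.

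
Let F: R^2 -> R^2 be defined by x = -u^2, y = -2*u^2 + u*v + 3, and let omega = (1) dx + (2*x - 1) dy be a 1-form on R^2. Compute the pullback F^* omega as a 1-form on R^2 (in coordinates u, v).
F^* omega = (8*u^3 - 2*u^2*v + 2*u - v) du + (-2*u^3 - u) dv

Using F^*(f dg) = (f ∘ F) d(g ∘ F), substitute each coordinate x_i by F_i(u, v) in f_i, and replace dx_i by d F_i = (∂F_i/∂u) du + (∂F_i/∂v) dv.
  For the x component: f_1(F) = 1; d F_1 = (-2*u) du + (0) dv
  For the y component: f_2(F) = -2*u^2 - 1; d F_2 = (-4*u + v) du + (u) dv
Combining and collecting du, dv coefficients:
  coeff of du: 8*u^3 - 2*u^2*v + 2*u - v
  coeff of dv: -2*u^3 - u
F^* omega = (8*u^3 - 2*u^2*v + 2*u - v) du + (-2*u^3 - u) dv.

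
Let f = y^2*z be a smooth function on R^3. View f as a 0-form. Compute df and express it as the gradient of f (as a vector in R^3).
df = (0) dx + (2*y*z) dy + (y^2) dz; grad f = (0, 2*y*z, y^2)

For a 0-form f, d f = (∂f/∂x) dx + (∂f/∂y) dy + (∂f/∂z) dz. The components of the vector representation are exactly the entries of grad f in Cartesian coordinates:
  ∂f/∂x = 0
  ∂f/∂y = 2*y*z
  ∂f/∂z = y^2.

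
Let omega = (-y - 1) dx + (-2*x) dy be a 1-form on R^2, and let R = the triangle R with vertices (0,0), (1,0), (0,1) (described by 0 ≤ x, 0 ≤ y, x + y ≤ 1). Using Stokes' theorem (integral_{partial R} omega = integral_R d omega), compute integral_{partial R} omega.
integral_(partial R) omega = -1/2

Stokes: integral_partial_R omega = integral_R d omega with d omega = (∂Q/∂x - ∂P/∂y) dx ∧ dy.
  ∂Q/∂x = -2
  ∂P/∂y = -1
  integrand = ∂Q/∂x - ∂P/∂y = -1.
Integrating over R: integral_0^1 integral_0^{1-x} (-1) dy dx = -1/2.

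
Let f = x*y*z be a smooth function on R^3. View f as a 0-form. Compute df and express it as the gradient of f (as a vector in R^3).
df = (y*z) dx + (x*z) dy + (x*y) dz; grad f = (y*z, x*z, x*y)

For a 0-form f, d f = (∂f/∂x) dx + (∂f/∂y) dy + (∂f/∂z) dz. The components of the vector representation are exactly the entries of grad f in Cartesian coordinates:
  ∂f/∂x = y*z
  ∂f/∂y = x*z
  ∂f/∂z = x*y.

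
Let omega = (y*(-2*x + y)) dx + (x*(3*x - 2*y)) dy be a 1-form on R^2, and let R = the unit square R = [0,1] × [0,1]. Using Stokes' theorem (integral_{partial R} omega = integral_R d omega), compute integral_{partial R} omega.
integral_(partial R) omega = 2

Stokes: integral_partial_R omega = integral_R d omega with d omega = (∂Q/∂x - ∂P/∂y) dx ∧ dy.
  ∂Q/∂x = 6*x - 2*y
  ∂P/∂y = -2*x + 2*y
  integrand = ∂Q/∂x - ∂P/∂y = 8*x - 4*y.
Integrating over R: integral_0^1 integral_0^1 (8*x - 4*y) dx dy = 2.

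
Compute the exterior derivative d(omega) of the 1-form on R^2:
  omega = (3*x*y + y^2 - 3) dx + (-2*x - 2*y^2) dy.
d(omega) = (-3*x - 2*y - 2) dx ∧ dy

For a 1-form omega = sum_i f_i dx_i, the exterior derivative is
  d(omega) = sum_{i < j} (∂f_j/∂x_i - ∂f_i/∂x_j) dx_i ∧ dx_j.
  coefficient of dx ∧ dy: ∂f_2/∂x - ∂f_1/∂y = ∂(-2*x - 2*y^2)/∂x - ∂(3*x*y + y^2 - 3)/∂y = -3*x - 2*y - 2
Assembling: d(omega) = (-3*x - 2*y - 2) dx ∧ dy.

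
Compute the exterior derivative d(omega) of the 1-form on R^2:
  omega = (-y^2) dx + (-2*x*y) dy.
d(omega) = 0

For a 1-form omega = sum_i f_i dx_i, the exterior derivative is
  d(omega) = sum_{i < j} (∂f_j/∂x_i - ∂f_i/∂x_j) dx_i ∧ dx_j.

Assembling: d(omega) = 0.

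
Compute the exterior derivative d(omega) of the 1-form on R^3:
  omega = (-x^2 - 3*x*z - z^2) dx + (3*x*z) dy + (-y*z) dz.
d(omega) = (3*z) dx ∧ dy + (3*x + 2*z) dx ∧ dz + (-3*x - z) dy ∧ dz

For a 1-form omega = sum_i f_i dx_i, the exterior derivative is
  d(omega) = sum_{i < j} (∂f_j/∂x_i - ∂f_i/∂x_j) dx_i ∧ dx_j.
  coefficient of dx ∧ dy: ∂f_2/∂x - ∂f_1/∂y = ∂(3*x*z)/∂x - ∂(-x^2 - 3*x*z - z^2)/∂y = 3*z
  coefficient of dx ∧ dz: ∂f_3/∂x - ∂f_1/∂z = ∂(-y*z)/∂x - ∂(-x^2 - 3*x*z - z^2)/∂z = 3*x + 2*z
  coefficient of dy ∧ dz: ∂f_3/∂y - ∂f_2/∂z = ∂(-y*z)/∂y - ∂(3*x*z)/∂z = -3*x - z
Assembling: d(omega) = (3*z) dx ∧ dy + (3*x + 2*z) dx ∧ dz + (-3*x - z) dy ∧ dz.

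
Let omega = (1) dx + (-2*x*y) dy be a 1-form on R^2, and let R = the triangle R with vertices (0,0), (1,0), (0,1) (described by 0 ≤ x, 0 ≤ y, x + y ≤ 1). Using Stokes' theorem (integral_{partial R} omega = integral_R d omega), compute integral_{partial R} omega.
integral_(partial R) omega = -1/3

Stokes: integral_partial_R omega = integral_R d omega with d omega = (∂Q/∂x - ∂P/∂y) dx ∧ dy.
  ∂Q/∂x = -2*y
  ∂P/∂y = 0
  integrand = ∂Q/∂x - ∂P/∂y = -2*y.
Integrating over R: integral_0^1 integral_0^{1-x} (-2*y) dy dx = -1/3.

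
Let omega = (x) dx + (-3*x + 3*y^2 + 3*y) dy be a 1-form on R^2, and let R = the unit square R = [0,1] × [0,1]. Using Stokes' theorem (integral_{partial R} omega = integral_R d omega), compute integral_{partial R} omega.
integral_(partial R) omega = -3

Stokes: integral_partial_R omega = integral_R d omega with d omega = (∂Q/∂x - ∂P/∂y) dx ∧ dy.
  ∂Q/∂x = -3
  ∂P/∂y = 0
  integrand = ∂Q/∂x - ∂P/∂y = -3.
Integrating over R: integral_0^1 integral_0^1 (-3) dx dy = -3.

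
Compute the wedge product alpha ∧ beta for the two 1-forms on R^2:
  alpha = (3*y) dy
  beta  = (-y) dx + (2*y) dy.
alpha ∧ beta = (3*y^2) dx ∧ dy

Distribute the wedge, using dx_i ∧ dx_j = -dx_j ∧ dx_i and dx_i ∧ dx_i = 0. For each pair (i, j) with i < j, the coefficient of dx_i ∧ dx_j in alpha ∧ beta is (alpha_i * beta_j - alpha_j * beta_i). Collecting: alpha ∧ beta = (3*y^2) dx ∧ dy.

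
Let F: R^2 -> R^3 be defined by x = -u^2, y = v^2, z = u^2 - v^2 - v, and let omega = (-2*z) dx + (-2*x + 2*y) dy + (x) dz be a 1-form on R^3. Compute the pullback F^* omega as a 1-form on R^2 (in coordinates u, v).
F^* omega = (2*u*(u^2 - 2*v^2 - 2*v)) du + (6*u^2*v + u^2 + 4*v^3) dv

Using F^*(f dg) = (f ∘ F) d(g ∘ F), substitute each coordinate x_i by F_i(u, v) in f_i, and replace dx_i by d F_i = (∂F_i/∂u) du + (∂F_i/∂v) dv.
  For the x component: f_1(F) = -2*u^2 + 2*v^2 + 2*v; d F_1 = (-2*u) du + (0) dv
  For the y component: f_2(F) = 2*u^2 + 2*v^2; d F_2 = (0) du + (2*v) dv
  For the z component: f_3(F) = -u^2; d F_3 = (2*u) du + (-2*v - 1) dv
Combining and collecting du, dv coefficients:
  coeff of du: 2*u*(u^2 - 2*v^2 - 2*v)
  coeff of dv: 6*u^2*v + u^2 + 4*v^3
F^* omega = (2*u*(u^2 - 2*v^2 - 2*v)) du + (6*u^2*v + u^2 + 4*v^3) dv.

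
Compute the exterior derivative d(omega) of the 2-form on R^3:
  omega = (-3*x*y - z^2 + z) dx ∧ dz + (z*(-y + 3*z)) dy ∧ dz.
d(omega) = (3*x) dx ∧ dy ∧ dz

For a 2-form omega = sum_{i<j} g_{ij} dx_i ∧ dx_j, the exterior derivative is
  d(omega) = sum_{i<j} d(g_{ij}) ∧ dx_i ∧ dx_j = sum_{i<j, k} (∂g_{ij}/∂x_k) dx_k ∧ dx_i ∧ dx_j.
Expand each term, using dx_k ∧ dx_i ∧ dx_j = sgn(permutation) dx_{(a)} ∧ dx_{(b)} ∧ dx_{(c)} with (a < b < c) sorted:
  d(-3*x*y - z^2 + z) includes (∂/∂y)(-3*x*y - z^2 + z) dy = (-3*x) dy, which multiplied by dx ∧ dz gives (3*x) dx ∧ dy ∧ dz
Collecting like 3-forms: d(omega) = (3*x) dx ∧ dy ∧ dz.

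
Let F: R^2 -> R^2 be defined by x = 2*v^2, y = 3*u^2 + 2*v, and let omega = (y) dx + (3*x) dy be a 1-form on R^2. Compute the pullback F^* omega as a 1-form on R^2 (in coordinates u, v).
F^* omega = (36*u*v^2) du + (4*v*(3*u^2 + 5*v)) dv

Using F^*(f dg) = (f ∘ F) d(g ∘ F), substitute each coordinate x_i by F_i(u, v) in f_i, and replace dx_i by d F_i = (∂F_i/∂u) du + (∂F_i/∂v) dv.
  For the x component: f_1(F) = 3*u^2 + 2*v; d F_1 = (0) du + (4*v) dv
  For the y component: f_2(F) = 6*v^2; d F_2 = (6*u) du + (2) dv
Combining and collecting du, dv coefficients:
  coeff of du: 36*u*v^2
  coeff of dv: 4*v*(3*u^2 + 5*v)
F^* omega = (36*u*v^2) du + (4*v*(3*u^2 + 5*v)) dv.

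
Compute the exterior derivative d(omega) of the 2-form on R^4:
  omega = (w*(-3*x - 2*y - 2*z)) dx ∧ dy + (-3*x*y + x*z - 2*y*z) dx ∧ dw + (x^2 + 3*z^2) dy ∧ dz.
d(omega) = (-2*w + 2*x) dx ∧ dy ∧ dz + (-2*y) dx ∧ dy ∧ dw + (-x + 2*y) dx ∧ dz ∧ dw

For a 2-form omega = sum_{i<j} g_{ij} dx_i ∧ dx_j, the exterior derivative is
  d(omega) = sum_{i<j} d(g_{ij}) ∧ dx_i ∧ dx_j = sum_{i<j, k} (∂g_{ij}/∂x_k) dx_k ∧ dx_i ∧ dx_j.
Expand each term, using dx_k ∧ dx_i ∧ dx_j = sgn(permutation) dx_{(a)} ∧ dx_{(b)} ∧ dx_{(c)} with (a < b < c) sorted:
  d(w*(-3*x - 2*y - 2*z)) includes (∂/∂z)(w*(-3*x - 2*y - 2*z)) dz = (-2*w) dz, which multiplied by dx ∧ dy gives (-2*w) dx ∧ dy ∧ dz
  d(w*(-3*x - 2*y - 2*z)) includes (∂/∂w)(w*(-3*x - 2*y - 2*z)) dw = (-3*x - 2*y - 2*z) dw, which multiplied by dx ∧ dy gives (-3*x - 2*y - 2*z) dx ∧ dy ∧ dw
  d(-3*x*y + x*z - 2*y*z) includes (∂/∂y)(-3*x*y + x*z - 2*y*z) dy = (-3*x - 2*z) dy, which multiplied by dx ∧ dw gives (3*x + 2*z) dx ∧ dy ∧ dw
  d(-3*x*y + x*z - 2*y*z) includes (∂/∂z)(-3*x*y + x*z - 2*y*z) dz = (x - 2*y) dz, which multiplied by dx ∧ dw gives (-x + 2*y) dx ∧ dz ∧ dw
  d(x^2 + 3*z^2) includes (∂/∂x)(x^2 + 3*z^2) dx = (2*x) dx, which multiplied by dy ∧ dz gives (2*x) dx ∧ dy ∧ dz
Collecting like 3-forms: d(omega) = (-2*w + 2*x) dx ∧ dy ∧ dz + (-2*y) dx ∧ dy ∧ dw + (-x + 2*y) dx ∧ dz ∧ dw.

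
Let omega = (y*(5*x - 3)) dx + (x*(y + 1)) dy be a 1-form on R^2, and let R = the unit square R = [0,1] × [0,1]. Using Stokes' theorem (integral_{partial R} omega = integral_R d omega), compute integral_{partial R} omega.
integral_(partial R) omega = 2

Stokes: integral_partial_R omega = integral_R d omega with d omega = (∂Q/∂x - ∂P/∂y) dx ∧ dy.
  ∂Q/∂x = y + 1
  ∂P/∂y = 5*x - 3
  integrand = ∂Q/∂x - ∂P/∂y = -5*x + y + 4.
Integrating over R: integral_0^1 integral_0^1 (-5*x + y + 4) dx dy = 2.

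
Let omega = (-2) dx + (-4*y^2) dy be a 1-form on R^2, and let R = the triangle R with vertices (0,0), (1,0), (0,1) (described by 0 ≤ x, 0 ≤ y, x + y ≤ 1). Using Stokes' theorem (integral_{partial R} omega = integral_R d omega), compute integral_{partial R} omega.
integral_(partial R) omega = 0

Stokes: integral_partial_R omega = integral_R d omega with d omega = (∂Q/∂x - ∂P/∂y) dx ∧ dy.
  ∂Q/∂x = 0
  ∂P/∂y = 0
  integrand = ∂Q/∂x - ∂P/∂y = 0.
Integrating over R: integral_0^1 integral_0^{1-x} (0) dy dx = 0.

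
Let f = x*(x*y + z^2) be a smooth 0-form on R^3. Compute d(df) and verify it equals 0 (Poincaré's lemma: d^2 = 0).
d(df) = 0

Step 1: df = sum_i (∂f/∂x_i) dx_i = (2*x*y + z^2) dx + (x^2) dy + (2*x*z) dz.
Step 2: Apply d again. Using the 1-form formula, the coefficient of dx ∧ dy in d(df) is ∂^2 f/∂x ∂y - ∂^2 f/∂y ∂x = (2*x) - (2*x) = 0 (equality of mixed partials for smooth f).
Similarly for dx ∧ dz and dy ∧ dz — all coefficients vanish. So d(df) = 0.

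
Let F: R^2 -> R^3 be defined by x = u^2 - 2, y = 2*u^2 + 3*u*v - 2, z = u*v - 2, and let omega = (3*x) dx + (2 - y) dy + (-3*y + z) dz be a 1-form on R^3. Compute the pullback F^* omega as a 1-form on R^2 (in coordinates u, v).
F^* omega = (-2*u^3 - 24*u^2*v - 17*u*v^2 + 4*u + 16*v) du + (u*(-12*u^2 - 17*u*v + 16)) dv

Using F^*(f dg) = (f ∘ F) d(g ∘ F), substitute each coordinate x_i by F_i(u, v) in f_i, and replace dx_i by d F_i = (∂F_i/∂u) du + (∂F_i/∂v) dv.
  For the x component: f_1(F) = 3*u^2 - 6; d F_1 = (2*u) du + (0) dv
  For the y component: f_2(F) = -2*u^2 - 3*u*v + 4; d F_2 = (4*u + 3*v) du + (3*u) dv
  For the z component: f_3(F) = -6*u^2 - 8*u*v + 4; d F_3 = (v) du + (u) dv
Combining and collecting du, dv coefficients:
  coeff of du: -2*u^3 - 24*u^2*v - 17*u*v^2 + 4*u + 16*v
  coeff of dv: u*(-12*u^2 - 17*u*v + 16)
F^* omega = (-2*u^3 - 24*u^2*v - 17*u*v^2 + 4*u + 16*v) du + (u*(-12*u^2 - 17*u*v + 16)) dv.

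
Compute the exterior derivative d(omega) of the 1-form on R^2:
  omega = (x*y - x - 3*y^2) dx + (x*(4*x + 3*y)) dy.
d(omega) = (7*x + 9*y) dx ∧ dy

For a 1-form omega = sum_i f_i dx_i, the exterior derivative is
  d(omega) = sum_{i < j} (∂f_j/∂x_i - ∂f_i/∂x_j) dx_i ∧ dx_j.
  coefficient of dx ∧ dy: ∂f_2/∂x - ∂f_1/∂y = ∂(x*(4*x + 3*y))/∂x - ∂(x*y - x - 3*y^2)/∂y = 7*x + 9*y
Assembling: d(omega) = (7*x + 9*y) dx ∧ dy.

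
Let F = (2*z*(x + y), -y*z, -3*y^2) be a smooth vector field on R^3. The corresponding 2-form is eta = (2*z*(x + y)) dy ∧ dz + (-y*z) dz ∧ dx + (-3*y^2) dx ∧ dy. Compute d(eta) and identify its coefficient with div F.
d(eta) = (z) dx ∧ dy ∧ dz; div F = z

For a 2-form in R^3 of the form above, applying d gives a 3-form with coefficient ∂P/∂x + ∂Q/∂y + ∂R/∂z:
  ∂P/∂x = 2*z
  ∂Q/∂y = -z
  ∂R/∂z = 0
Sum = z, which is exactly div F.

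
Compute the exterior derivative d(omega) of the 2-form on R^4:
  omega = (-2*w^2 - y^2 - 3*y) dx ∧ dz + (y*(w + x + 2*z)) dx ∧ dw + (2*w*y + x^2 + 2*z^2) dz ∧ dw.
d(omega) = (2*y + 3) dx ∧ dy ∧ dz + (-4*w + 2*x - 2*y) dx ∧ dz ∧ dw + (-w - x - 2*z) dx ∧ dy ∧ dw + (2*w) dy ∧ dz ∧ dw

For a 2-form omega = sum_{i<j} g_{ij} dx_i ∧ dx_j, the exterior derivative is
  d(omega) = sum_{i<j} d(g_{ij}) ∧ dx_i ∧ dx_j = sum_{i<j, k} (∂g_{ij}/∂x_k) dx_k ∧ dx_i ∧ dx_j.
Expand each term, using dx_k ∧ dx_i ∧ dx_j = sgn(permutation) dx_{(a)} ∧ dx_{(b)} ∧ dx_{(c)} with (a < b < c) sorted:
  d(-2*w^2 - y^2 - 3*y) includes (∂/∂y)(-2*w^2 - y^2 - 3*y) dy = (-2*y - 3) dy, which multiplied by dx ∧ dz gives (2*y + 3) dx ∧ dy ∧ dz
  d(-2*w^2 - y^2 - 3*y) includes (∂/∂w)(-2*w^2 - y^2 - 3*y) dw = (-4*w) dw, which multiplied by dx ∧ dz gives (-4*w) dx ∧ dz ∧ dw
  d(y*(w + x + 2*z)) includes (∂/∂y)(y*(w + x + 2*z)) dy = (w + x + 2*z) dy, which multiplied by dx ∧ dw gives (-w - x - 2*z) dx ∧ dy ∧ dw
  d(y*(w + x + 2*z)) includes (∂/∂z)(y*(w + x + 2*z)) dz = (2*y) dz, which multiplied by dx ∧ dw gives (-2*y) dx ∧ dz ∧ dw
  d(2*w*y + x^2 + 2*z^2) includes (∂/∂x)(2*w*y + x^2 + 2*z^2) dx = (2*x) dx, which multiplied by dz ∧ dw gives (2*x) dx ∧ dz ∧ dw
  d(2*w*y + x^2 + 2*z^2) includes (∂/∂y)(2*w*y + x^2 + 2*z^2) dy = (2*w) dy, which multiplied by dz ∧ dw gives (2*w) dy ∧ dz ∧ dw
Collecting like 3-forms: d(omega) = (2*y + 3) dx ∧ dy ∧ dz + (-4*w + 2*x - 2*y) dx ∧ dz ∧ dw + (-w - x - 2*z) dx ∧ dy ∧ dw + (2*w) dy ∧ dz ∧ dw.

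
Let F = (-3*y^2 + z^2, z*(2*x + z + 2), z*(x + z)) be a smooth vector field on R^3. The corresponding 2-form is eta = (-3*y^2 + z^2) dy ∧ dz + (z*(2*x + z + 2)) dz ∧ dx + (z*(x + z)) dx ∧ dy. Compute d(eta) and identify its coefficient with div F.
d(eta) = (x + 2*z) dx ∧ dy ∧ dz; div F = x + 2*z

For a 2-form in R^3 of the form above, applying d gives a 3-form with coefficient ∂P/∂x + ∂Q/∂y + ∂R/∂z:
  ∂P/∂x = 0
  ∂Q/∂y = 0
  ∂R/∂z = x + 2*z
Sum = x + 2*z, which is exactly div F.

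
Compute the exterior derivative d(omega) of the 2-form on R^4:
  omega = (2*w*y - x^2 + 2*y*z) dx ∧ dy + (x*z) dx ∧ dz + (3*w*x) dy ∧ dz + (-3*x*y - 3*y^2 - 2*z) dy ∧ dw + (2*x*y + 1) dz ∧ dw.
d(omega) = (3*w + 2*y) dx ∧ dy ∧ dz + (-y) dx ∧ dy ∧ dw + (5*x + 2) dy ∧ dz ∧ dw + (2*y) dx ∧ dz ∧ dw

For a 2-form omega = sum_{i<j} g_{ij} dx_i ∧ dx_j, the exterior derivative is
  d(omega) = sum_{i<j} d(g_{ij}) ∧ dx_i ∧ dx_j = sum_{i<j, k} (∂g_{ij}/∂x_k) dx_k ∧ dx_i ∧ dx_j.
Expand each term, using dx_k ∧ dx_i ∧ dx_j = sgn(permutation) dx_{(a)} ∧ dx_{(b)} ∧ dx_{(c)} with (a < b < c) sorted:
  d(2*w*y - x^2 + 2*y*z) includes (∂/∂z)(2*w*y - x^2 + 2*y*z) dz = (2*y) dz, which multiplied by dx ∧ dy gives (2*y) dx ∧ dy ∧ dz
  d(2*w*y - x^2 + 2*y*z) includes (∂/∂w)(2*w*y - x^2 + 2*y*z) dw = (2*y) dw, which multiplied by dx ∧ dy gives (2*y) dx ∧ dy ∧ dw
  d(3*w*x) includes (∂/∂x)(3*w*x) dx = (3*w) dx, which multiplied by dy ∧ dz gives (3*w) dx ∧ dy ∧ dz
  d(3*w*x) includes (∂/∂w)(3*w*x) dw = (3*x) dw, which multiplied by dy ∧ dz gives (3*x) dy ∧ dz ∧ dw
  d(-3*x*y - 3*y^2 - 2*z) includes (∂/∂x)(-3*x*y - 3*y^2 - 2*z) dx = (-3*y) dx, which multiplied by dy ∧ dw gives (-3*y) dx ∧ dy ∧ dw
  d(-3*x*y - 3*y^2 - 2*z) includes (∂/∂z)(-3*x*y - 3*y^2 - 2*z) dz = (-2) dz, which multiplied by dy ∧ dw gives (2) dy ∧ dz ∧ dw
  d(2*x*y + 1) includes (∂/∂x)(2*x*y + 1) dx = (2*y) dx, which multiplied by dz ∧ dw gives (2*y) dx ∧ dz ∧ dw
  d(2*x*y + 1) includes (∂/∂y)(2*x*y + 1) dy = (2*x) dy, which multiplied by dz ∧ dw gives (2*x) dy ∧ dz ∧ dw
Collecting like 3-forms: d(omega) = (3*w + 2*y) dx ∧ dy ∧ dz + (-y) dx ∧ dy ∧ dw + (5*x + 2) dy ∧ dz ∧ dw + (2*y) dx ∧ dz ∧ dw.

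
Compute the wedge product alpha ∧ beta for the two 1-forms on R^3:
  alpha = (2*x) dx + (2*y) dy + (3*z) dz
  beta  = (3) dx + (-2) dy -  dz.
alpha ∧ beta = (-4*x - 6*y) dx ∧ dy + (-2*x - 9*z) dx ∧ dz + (-2*y + 6*z) dy ∧ dz

Distribute the wedge, using dx_i ∧ dx_j = -dx_j ∧ dx_i and dx_i ∧ dx_i = 0. For each pair (i, j) with i < j, the coefficient of dx_i ∧ dx_j in alpha ∧ beta is (alpha_i * beta_j - alpha_j * beta_i). Collecting: alpha ∧ beta = (-4*x - 6*y) dx ∧ dy + (-2*x - 9*z) dx ∧ dz + (-2*y + 6*z) dy ∧ dz.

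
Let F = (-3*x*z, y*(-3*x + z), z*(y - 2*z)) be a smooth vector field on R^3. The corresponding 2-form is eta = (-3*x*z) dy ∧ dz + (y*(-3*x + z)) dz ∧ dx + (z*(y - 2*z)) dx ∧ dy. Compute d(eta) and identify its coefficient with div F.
d(eta) = (-3*x + y - 6*z) dx ∧ dy ∧ dz; div F = -3*x + y - 6*z

For a 2-form in R^3 of the form above, applying d gives a 3-form with coefficient ∂P/∂x + ∂Q/∂y + ∂R/∂z:
  ∂P/∂x = -3*z
  ∂Q/∂y = -3*x + z
  ∂R/∂z = y - 4*z
Sum = -3*x + y - 6*z, which is exactly div F.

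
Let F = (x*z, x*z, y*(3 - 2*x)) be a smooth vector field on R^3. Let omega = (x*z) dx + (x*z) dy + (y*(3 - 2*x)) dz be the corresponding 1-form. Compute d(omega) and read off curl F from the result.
d(omega) = (3 - 3*x) dy ∧ dz + (x + 2*y) dz ∧ dx + (z) dx ∧ dy; curl F = (3 - 3*x, x + 2*y, z)

d omega = sum_{i<j} (∂f_j/∂x_i - ∂f_i/∂x_j) dx_i ∧ dx_j. Under the identification (dy ∧ dz, dz ∧ dx, dx ∧ dy) ↔ (e_x, e_y, e_z), the coefficients are exactly the components of curl F. Compute:
  ∂R/∂y - ∂Q/∂z = (3 - 2*x) - (x) = 3 - 3*x
  ∂P/∂z - ∂R/∂x = (x) - (-2*y) = x + 2*y
  ∂Q/∂x - ∂P/∂y = (z) - (0) = z.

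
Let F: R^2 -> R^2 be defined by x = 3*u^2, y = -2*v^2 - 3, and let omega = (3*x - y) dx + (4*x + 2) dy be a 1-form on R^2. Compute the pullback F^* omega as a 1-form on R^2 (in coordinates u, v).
F^* omega = (6*u*(9*u^2 + 2*v^2 + 3)) du + (8*v*(-6*u^2 - 1)) dv

Using F^*(f dg) = (f ∘ F) d(g ∘ F), substitute each coordinate x_i by F_i(u, v) in f_i, and replace dx_i by d F_i = (∂F_i/∂u) du + (∂F_i/∂v) dv.
  For the x component: f_1(F) = 9*u^2 + 2*v^2 + 3; d F_1 = (6*u) du + (0) dv
  For the y component: f_2(F) = 12*u^2 + 2; d F_2 = (0) du + (-4*v) dv
Combining and collecting du, dv coefficients:
  coeff of du: 6*u*(9*u^2 + 2*v^2 + 3)
  coeff of dv: 8*v*(-6*u^2 - 1)
F^* omega = (6*u*(9*u^2 + 2*v^2 + 3)) du + (8*v*(-6*u^2 - 1)) dv.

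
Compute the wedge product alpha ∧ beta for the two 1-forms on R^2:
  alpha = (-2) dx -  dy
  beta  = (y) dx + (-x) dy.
alpha ∧ beta = (2*x + y) dx ∧ dy

Distribute the wedge, using dx_i ∧ dx_j = -dx_j ∧ dx_i and dx_i ∧ dx_i = 0. For each pair (i, j) with i < j, the coefficient of dx_i ∧ dx_j in alpha ∧ beta is (alpha_i * beta_j - alpha_j * beta_i). Collecting: alpha ∧ beta = (2*x + y) dx ∧ dy.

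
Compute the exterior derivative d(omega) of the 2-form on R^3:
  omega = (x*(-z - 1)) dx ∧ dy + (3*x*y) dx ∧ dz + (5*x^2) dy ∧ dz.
d(omega) = (6*x) dx ∧ dy ∧ dz

For a 2-form omega = sum_{i<j} g_{ij} dx_i ∧ dx_j, the exterior derivative is
  d(omega) = sum_{i<j} d(g_{ij}) ∧ dx_i ∧ dx_j = sum_{i<j, k} (∂g_{ij}/∂x_k) dx_k ∧ dx_i ∧ dx_j.
Expand each term, using dx_k ∧ dx_i ∧ dx_j = sgn(permutation) dx_{(a)} ∧ dx_{(b)} ∧ dx_{(c)} with (a < b < c) sorted:
  d(x*(-z - 1)) includes (∂/∂z)(x*(-z - 1)) dz = (-x) dz, which multiplied by dx ∧ dy gives (-x) dx ∧ dy ∧ dz
  d(3*x*y) includes (∂/∂y)(3*x*y) dy = (3*x) dy, which multiplied by dx ∧ dz gives (-3*x) dx ∧ dy ∧ dz
  d(5*x^2) includes (∂/∂x)(5*x^2) dx = (10*x) dx, which multiplied by dy ∧ dz gives (10*x) dx ∧ dy ∧ dz
Collecting like 3-forms: d(omega) = (6*x) dx ∧ dy ∧ dz.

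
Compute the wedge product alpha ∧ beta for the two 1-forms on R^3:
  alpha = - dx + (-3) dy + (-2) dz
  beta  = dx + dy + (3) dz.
alpha ∧ beta = (2) dx ∧ dy + (-1) dx ∧ dz + (-7) dy ∧ dz

Distribute the wedge, using dx_i ∧ dx_j = -dx_j ∧ dx_i and dx_i ∧ dx_i = 0. For each pair (i, j) with i < j, the coefficient of dx_i ∧ dx_j in alpha ∧ beta is (alpha_i * beta_j - alpha_j * beta_i). Collecting: alpha ∧ beta = (2) dx ∧ dy + (-1) dx ∧ dz + (-7) dy ∧ dz.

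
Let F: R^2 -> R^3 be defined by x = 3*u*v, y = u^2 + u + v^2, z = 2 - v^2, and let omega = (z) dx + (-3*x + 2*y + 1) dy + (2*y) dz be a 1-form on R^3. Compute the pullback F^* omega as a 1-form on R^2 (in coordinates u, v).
F^* omega = (4*u^3 - 18*u^2*v + 6*u^2 + 4*u*v^2 - 9*u*v + 4*u - 3*v^3 + 2*v^2 + 6*v + 1) du + (-21*u*v^2 + 6*u + 2*v) dv

Using F^*(f dg) = (f ∘ F) d(g ∘ F), substitute each coordinate x_i by F_i(u, v) in f_i, and replace dx_i by d F_i = (∂F_i/∂u) du + (∂F_i/∂v) dv.
  For the x component: f_1(F) = 2 - v^2; d F_1 = (3*v) du + (3*u) dv
  For the y component: f_2(F) = 2*u^2 - 9*u*v + 2*u + 2*v^2 + 1; d F_2 = (2*u + 1) du + (2*v) dv
  For the z component: f_3(F) = 2*u^2 + 2*u + 2*v^2; d F_3 = (0) du + (-2*v) dv
Combining and collecting du, dv coefficients:
  coeff of du: 4*u^3 - 18*u^2*v + 6*u^2 + 4*u*v^2 - 9*u*v + 4*u - 3*v^3 + 2*v^2 + 6*v + 1
  coeff of dv: -21*u*v^2 + 6*u + 2*v
F^* omega = (4*u^3 - 18*u^2*v + 6*u^2 + 4*u*v^2 - 9*u*v + 4*u - 3*v^3 + 2*v^2 + 6*v + 1) du + (-21*u*v^2 + 6*u + 2*v) dv.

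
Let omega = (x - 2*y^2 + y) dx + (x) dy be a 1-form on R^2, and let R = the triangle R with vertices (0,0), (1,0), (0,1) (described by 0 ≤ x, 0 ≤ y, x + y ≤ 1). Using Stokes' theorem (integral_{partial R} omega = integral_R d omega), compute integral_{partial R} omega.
integral_(partial R) omega = 2/3

Stokes: integral_partial_R omega = integral_R d omega with d omega = (∂Q/∂x - ∂P/∂y) dx ∧ dy.
  ∂Q/∂x = 1
  ∂P/∂y = 1 - 4*y
  integrand = ∂Q/∂x - ∂P/∂y = 4*y.
Integrating over R: integral_0^1 integral_0^{1-x} (4*y) dy dx = 2/3.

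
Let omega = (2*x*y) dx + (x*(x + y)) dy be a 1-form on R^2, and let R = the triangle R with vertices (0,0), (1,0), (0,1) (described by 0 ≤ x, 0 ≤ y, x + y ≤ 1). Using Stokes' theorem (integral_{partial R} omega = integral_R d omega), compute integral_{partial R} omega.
integral_(partial R) omega = 1/6

Stokes: integral_partial_R omega = integral_R d omega with d omega = (∂Q/∂x - ∂P/∂y) dx ∧ dy.
  ∂Q/∂x = 2*x + y
  ∂P/∂y = 2*x
  integrand = ∂Q/∂x - ∂P/∂y = y.
Integrating over R: integral_0^1 integral_0^{1-x} (y) dy dx = 1/6.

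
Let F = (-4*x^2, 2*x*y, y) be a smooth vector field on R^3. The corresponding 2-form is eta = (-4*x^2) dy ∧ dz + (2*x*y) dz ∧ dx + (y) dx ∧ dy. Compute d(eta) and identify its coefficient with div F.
d(eta) = (-6*x) dx ∧ dy ∧ dz; div F = -6*x

For a 2-form in R^3 of the form above, applying d gives a 3-form with coefficient ∂P/∂x + ∂Q/∂y + ∂R/∂z:
  ∂P/∂x = -8*x
  ∂Q/∂y = 2*x
  ∂R/∂z = 0
Sum = -6*x, which is exactly div F.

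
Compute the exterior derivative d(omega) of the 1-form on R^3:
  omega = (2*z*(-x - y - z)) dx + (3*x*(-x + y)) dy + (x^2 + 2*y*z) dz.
d(omega) = (-6*x + 3*y + 2*z) dx ∧ dy + (4*x + 2*y + 4*z) dx ∧ dz + (2*z) dy ∧ dz

For a 1-form omega = sum_i f_i dx_i, the exterior derivative is
  d(omega) = sum_{i < j} (∂f_j/∂x_i - ∂f_i/∂x_j) dx_i ∧ dx_j.
  coefficient of dx ∧ dy: ∂f_2/∂x - ∂f_1/∂y = ∂(3*x*(-x + y))/∂x - ∂(2*z*(-x - y - z))/∂y = -6*x + 3*y + 2*z
  coefficient of dx ∧ dz: ∂f_3/∂x - ∂f_1/∂z = ∂(x^2 + 2*y*z)/∂x - ∂(2*z*(-x - y - z))/∂z = 4*x + 2*y + 4*z
  coefficient of dy ∧ dz: ∂f_3/∂y - ∂f_2/∂z = ∂(x^2 + 2*y*z)/∂y - ∂(3*x*(-x + y))/∂z = 2*z
Assembling: d(omega) = (-6*x + 3*y + 2*z) dx ∧ dy + (4*x + 2*y + 4*z) dx ∧ dz + (2*z) dy ∧ dz.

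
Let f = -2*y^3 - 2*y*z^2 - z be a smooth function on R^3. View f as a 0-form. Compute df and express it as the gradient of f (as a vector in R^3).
df = (0) dx + (-6*y^2 - 2*z^2) dy + (-4*y*z - 1) dz; grad f = (0, -6*y^2 - 2*z^2, -4*y*z - 1)

For a 0-form f, d f = (∂f/∂x) dx + (∂f/∂y) dy + (∂f/∂z) dz. The components of the vector representation are exactly the entries of grad f in Cartesian coordinates:
  ∂f/∂x = 0
  ∂f/∂y = -6*y^2 - 2*z^2
  ∂f/∂z = -4*y*z - 1.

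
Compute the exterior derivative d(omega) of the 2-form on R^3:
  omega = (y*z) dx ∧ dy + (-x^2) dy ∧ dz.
d(omega) = (-2*x + y) dx ∧ dy ∧ dz

For a 2-form omega = sum_{i<j} g_{ij} dx_i ∧ dx_j, the exterior derivative is
  d(omega) = sum_{i<j} d(g_{ij}) ∧ dx_i ∧ dx_j = sum_{i<j, k} (∂g_{ij}/∂x_k) dx_k ∧ dx_i ∧ dx_j.
Expand each term, using dx_k ∧ dx_i ∧ dx_j = sgn(permutation) dx_{(a)} ∧ dx_{(b)} ∧ dx_{(c)} with (a < b < c) sorted:
  d(y*z) includes (∂/∂z)(y*z) dz = (y) dz, which multiplied by dx ∧ dy gives (y) dx ∧ dy ∧ dz
  d(-x^2) includes (∂/∂x)(-x^2) dx = (-2*x) dx, which multiplied by dy ∧ dz gives (-2*x) dx ∧ dy ∧ dz
Collecting like 3-forms: d(omega) = (-2*x + y) dx ∧ dy ∧ dz.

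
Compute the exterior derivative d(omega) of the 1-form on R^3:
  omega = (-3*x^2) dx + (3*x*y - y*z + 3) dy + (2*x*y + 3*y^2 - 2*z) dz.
d(omega) = (3*y) dx ∧ dy + (2*y) dx ∧ dz + (2*x + 7*y) dy ∧ dz

For a 1-form omega = sum_i f_i dx_i, the exterior derivative is
  d(omega) = sum_{i < j} (∂f_j/∂x_i - ∂f_i/∂x_j) dx_i ∧ dx_j.
  coefficient of dx ∧ dy: ∂f_2/∂x - ∂f_1/∂y = ∂(3*x*y - y*z + 3)/∂x - ∂(-3*x^2)/∂y = 3*y
  coefficient of dx ∧ dz: ∂f_3/∂x - ∂f_1/∂z = ∂(2*x*y + 3*y^2 - 2*z)/∂x - ∂(-3*x^2)/∂z = 2*y
  coefficient of dy ∧ dz: ∂f_3/∂y - ∂f_2/∂z = ∂(2*x*y + 3*y^2 - 2*z)/∂y - ∂(3*x*y - y*z + 3)/∂z = 2*x + 7*y
Assembling: d(omega) = (3*y) dx ∧ dy + (2*y) dx ∧ dz + (2*x + 7*y) dy ∧ dz.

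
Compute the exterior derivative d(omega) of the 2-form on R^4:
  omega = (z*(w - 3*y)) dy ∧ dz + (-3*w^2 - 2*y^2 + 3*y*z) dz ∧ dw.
d(omega) = (-4*y + 4*z) dy ∧ dz ∧ dw

For a 2-form omega = sum_{i<j} g_{ij} dx_i ∧ dx_j, the exterior derivative is
  d(omega) = sum_{i<j} d(g_{ij}) ∧ dx_i ∧ dx_j = sum_{i<j, k} (∂g_{ij}/∂x_k) dx_k ∧ dx_i ∧ dx_j.
Expand each term, using dx_k ∧ dx_i ∧ dx_j = sgn(permutation) dx_{(a)} ∧ dx_{(b)} ∧ dx_{(c)} with (a < b < c) sorted:
  d(z*(w - 3*y)) includes (∂/∂w)(z*(w - 3*y)) dw = (z) dw, which multiplied by dy ∧ dz gives (z) dy ∧ dz ∧ dw
  d(-3*w^2 - 2*y^2 + 3*y*z) includes (∂/∂y)(-3*w^2 - 2*y^2 + 3*y*z) dy = (-4*y + 3*z) dy, which multiplied by dz ∧ dw gives (-4*y + 3*z) dy ∧ dz ∧ dw
Collecting like 3-forms: d(omega) = (-4*y + 4*z) dy ∧ dz ∧ dw.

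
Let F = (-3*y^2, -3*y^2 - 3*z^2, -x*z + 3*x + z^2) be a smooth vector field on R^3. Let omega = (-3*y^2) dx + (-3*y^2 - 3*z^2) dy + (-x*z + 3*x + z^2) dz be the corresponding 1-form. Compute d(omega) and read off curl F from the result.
d(omega) = (6*z) dy ∧ dz + (z - 3) dz ∧ dx + (6*y) dx ∧ dy; curl F = (6*z, z - 3, 6*y)

d omega = sum_{i<j} (∂f_j/∂x_i - ∂f_i/∂x_j) dx_i ∧ dx_j. Under the identification (dy ∧ dz, dz ∧ dx, dx ∧ dy) ↔ (e_x, e_y, e_z), the coefficients are exactly the components of curl F. Compute:
  ∂R/∂y - ∂Q/∂z = (0) - (-6*z) = 6*z
  ∂P/∂z - ∂R/∂x = (0) - (3 - z) = z - 3
  ∂Q/∂x - ∂P/∂y = (0) - (-6*y) = 6*y.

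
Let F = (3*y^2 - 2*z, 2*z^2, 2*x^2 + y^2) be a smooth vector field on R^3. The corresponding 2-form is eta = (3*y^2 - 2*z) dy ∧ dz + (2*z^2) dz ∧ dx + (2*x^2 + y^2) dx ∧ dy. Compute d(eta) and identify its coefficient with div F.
d(eta) = (0) dx ∧ dy ∧ dz; div F = 0

For a 2-form in R^3 of the form above, applying d gives a 3-form with coefficient ∂P/∂x + ∂Q/∂y + ∂R/∂z:
  ∂P/∂x = 0
  ∂Q/∂y = 0
  ∂R/∂z = 0
Sum = 0, which is exactly div F.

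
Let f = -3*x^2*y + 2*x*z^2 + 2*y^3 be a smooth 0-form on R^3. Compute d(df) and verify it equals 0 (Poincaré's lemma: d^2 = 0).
d(df) = 0

Step 1: df = sum_i (∂f/∂x_i) dx_i = (-6*x*y + 2*z^2) dx + (-3*x^2 + 6*y^2) dy + (4*x*z) dz.
Step 2: Apply d again. Using the 1-form formula, the coefficient of dx ∧ dy in d(df) is ∂^2 f/∂x ∂y - ∂^2 f/∂y ∂x = (-6*x) - (-6*x) = 0 (equality of mixed partials for smooth f).
Similarly for dx ∧ dz and dy ∧ dz — all coefficients vanish. So d(df) = 0.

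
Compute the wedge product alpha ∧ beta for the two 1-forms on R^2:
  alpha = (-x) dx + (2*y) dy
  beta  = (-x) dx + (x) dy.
alpha ∧ beta = (x*(-x + 2*y)) dx ∧ dy

Distribute the wedge, using dx_i ∧ dx_j = -dx_j ∧ dx_i and dx_i ∧ dx_i = 0. For each pair (i, j) with i < j, the coefficient of dx_i ∧ dx_j in alpha ∧ beta is (alpha_i * beta_j - alpha_j * beta_i). Collecting: alpha ∧ beta = (x*(-x + 2*y)) dx ∧ dy.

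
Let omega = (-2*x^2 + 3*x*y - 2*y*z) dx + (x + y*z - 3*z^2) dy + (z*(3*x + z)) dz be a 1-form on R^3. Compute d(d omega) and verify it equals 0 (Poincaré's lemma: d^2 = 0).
d(d omega) = 0

Step 1: d omega = sum_{i<j} (∂f_j/∂x_i - ∂f_i/∂x_j) dx_i ∧ dx_j:
  coeff of dx ∧ dy: -3*x + 2*z + 1
  coeff of dx ∧ dz: 2*y + 3*z
  coeff of dy ∧ dz: -y + 6*z
Step 2: Apply d again to each 2-form coefficient. The only possible 3-form in R^3 is dx ∧ dy ∧ dz, with coefficient
  ∂(coeff of dy∧dz)/∂x - ∂(coeff of dx∧dz)/∂y + ∂(coeff of dx∧dy)/∂z
  = ∂/∂x (-y + 6*z) - ∂/∂y (2*y + 3*z) + ∂/∂z (-3*x + 2*z + 1).
Each of these terms simplifies to sums of mixed partials that cancel in pairs. The result is 0 (by equality of mixed partials for smooth functions — Schwarz / Clairaut).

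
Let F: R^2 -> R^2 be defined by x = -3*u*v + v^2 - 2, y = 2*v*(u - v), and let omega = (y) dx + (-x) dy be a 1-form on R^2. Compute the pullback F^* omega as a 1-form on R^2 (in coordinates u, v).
F^* omega = (4*v*(v^2 + 1)) du + (-4*u*v^2 + 4*u - 8*v) dv

Using F^*(f dg) = (f ∘ F) d(g ∘ F), substitute each coordinate x_i by F_i(u, v) in f_i, and replace dx_i by d F_i = (∂F_i/∂u) du + (∂F_i/∂v) dv.
  For the x component: f_1(F) = 2*v*(u - v); d F_1 = (-3*v) du + (-3*u + 2*v) dv
  For the y component: f_2(F) = 3*u*v - v^2 + 2; d F_2 = (2*v) du + (2*u - 4*v) dv
Combining and collecting du, dv coefficients:
  coeff of du: 4*v*(v^2 + 1)
  coeff of dv: -4*u*v^2 + 4*u - 8*v
F^* omega = (4*v*(v^2 + 1)) du + (-4*u*v^2 + 4*u - 8*v) dv.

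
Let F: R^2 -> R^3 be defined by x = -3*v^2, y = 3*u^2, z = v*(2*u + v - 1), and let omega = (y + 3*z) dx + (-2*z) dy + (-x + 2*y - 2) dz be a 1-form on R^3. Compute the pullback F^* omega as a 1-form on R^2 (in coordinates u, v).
F^* omega = (2*v*(-6*u^2 - 6*u*v + 6*u + 3*v^2 - 2)) du + (12*u^3 - 6*u^2*v - 6*u^2 - 30*u*v^2 - 4*u - 12*v^3 + 15*v^2 - 4*v + 2) dv

Using F^*(f dg) = (f ∘ F) d(g ∘ F), substitute each coordinate x_i by F_i(u, v) in f_i, and replace dx_i by d F_i = (∂F_i/∂u) du + (∂F_i/∂v) dv.
  For the x component: f_1(F) = 3*u^2 + 6*u*v + 3*v^2 - 3*v; d F_1 = (0) du + (-6*v) dv
  For the y component: f_2(F) = 2*v*(-2*u - v + 1); d F_2 = (6*u) du + (0) dv
  For the z component: f_3(F) = 6*u^2 + 3*v^2 - 2; d F_3 = (2*v) du + (2*u + 2*v - 1) dv
Combining and collecting du, dv coefficients:
  coeff of du: 2*v*(-6*u^2 - 6*u*v + 6*u + 3*v^2 - 2)
  coeff of dv: 12*u^3 - 6*u^2*v - 6*u^2 - 30*u*v^2 - 4*u - 12*v^3 + 15*v^2 - 4*v + 2
F^* omega = (2*v*(-6*u^2 - 6*u*v + 6*u + 3*v^2 - 2)) du + (12*u^3 - 6*u^2*v - 6*u^2 - 30*u*v^2 - 4*u - 12*v^3 + 15*v^2 - 4*v + 2) dv.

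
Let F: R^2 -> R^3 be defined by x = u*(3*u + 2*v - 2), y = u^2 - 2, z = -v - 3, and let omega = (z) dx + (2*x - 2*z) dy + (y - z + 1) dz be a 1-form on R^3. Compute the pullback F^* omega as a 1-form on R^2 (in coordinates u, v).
F^* omega = (12*u^3 + 8*u^2*v - 8*u^2 - 2*u*v - 6*u - 2*v^2 - 4*v + 6) du + (-u^2 - 2*u*v - 6*u - v - 2) dv

Using F^*(f dg) = (f ∘ F) d(g ∘ F), substitute each coordinate x_i by F_i(u, v) in f_i, and replace dx_i by d F_i = (∂F_i/∂u) du + (∂F_i/∂v) dv.
  For the x component: f_1(F) = -v - 3; d F_1 = (6*u + 2*v - 2) du + (2*u) dv
  For the y component: f_2(F) = 6*u^2 + 4*u*v - 4*u + 2*v + 6; d F_2 = (2*u) du + (0) dv
  For the z component: f_3(F) = u^2 + v + 2; d F_3 = (0) du + (-1) dv
Combining and collecting du, dv coefficients:
  coeff of du: 12*u^3 + 8*u^2*v - 8*u^2 - 2*u*v - 6*u - 2*v^2 - 4*v + 6
  coeff of dv: -u^2 - 2*u*v - 6*u - v - 2
F^* omega = (12*u^3 + 8*u^2*v - 8*u^2 - 2*u*v - 6*u - 2*v^2 - 4*v + 6) du + (-u^2 - 2*u*v - 6*u - v - 2) dv.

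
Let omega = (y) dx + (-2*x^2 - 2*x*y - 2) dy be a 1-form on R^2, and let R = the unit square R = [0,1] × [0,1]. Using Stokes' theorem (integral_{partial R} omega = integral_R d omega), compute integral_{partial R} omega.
integral_(partial R) omega = -4

Stokes: integral_partial_R omega = integral_R d omega with d omega = (∂Q/∂x - ∂P/∂y) dx ∧ dy.
  ∂Q/∂x = -4*x - 2*y
  ∂P/∂y = 1
  integrand = ∂Q/∂x - ∂P/∂y = -4*x - 2*y - 1.
Integrating over R: integral_0^1 integral_0^1 (-4*x - 2*y - 1) dx dy = -4.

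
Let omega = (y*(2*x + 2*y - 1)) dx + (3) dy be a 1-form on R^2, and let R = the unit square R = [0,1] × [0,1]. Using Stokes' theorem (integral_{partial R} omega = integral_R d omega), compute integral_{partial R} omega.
integral_(partial R) omega = -2

Stokes: integral_partial_R omega = integral_R d omega with d omega = (∂Q/∂x - ∂P/∂y) dx ∧ dy.
  ∂Q/∂x = 0
  ∂P/∂y = 2*x + 4*y - 1
  integrand = ∂Q/∂x - ∂P/∂y = -2*x - 4*y + 1.
Integrating over R: integral_0^1 integral_0^1 (-2*x - 4*y + 1) dx dy = -2.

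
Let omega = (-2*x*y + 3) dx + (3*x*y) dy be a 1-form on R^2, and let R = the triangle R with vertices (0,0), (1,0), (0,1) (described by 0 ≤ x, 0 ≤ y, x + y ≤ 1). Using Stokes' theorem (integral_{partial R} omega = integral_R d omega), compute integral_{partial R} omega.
integral_(partial R) omega = 5/6

Stokes: integral_partial_R omega = integral_R d omega with d omega = (∂Q/∂x - ∂P/∂y) dx ∧ dy.
  ∂Q/∂x = 3*y
  ∂P/∂y = -2*x
  integrand = ∂Q/∂x - ∂P/∂y = 2*x + 3*y.
Integrating over R: integral_0^1 integral_0^{1-x} (2*x + 3*y) dy dx = 5/6.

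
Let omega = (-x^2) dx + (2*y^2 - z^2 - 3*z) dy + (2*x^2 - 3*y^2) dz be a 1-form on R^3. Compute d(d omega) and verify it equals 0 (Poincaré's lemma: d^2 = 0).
d(d omega) = 0

Step 1: d omega = sum_{i<j} (∂f_j/∂x_i - ∂f_i/∂x_j) dx_i ∧ dx_j:
  coeff of dx ∧ dy: 0
  coeff of dx ∧ dz: 4*x
  coeff of dy ∧ dz: -6*y + 2*z + 3
Step 2: Apply d again to each 2-form coefficient. The only possible 3-form in R^3 is dx ∧ dy ∧ dz, with coefficient
  ∂(coeff of dy∧dz)/∂x - ∂(coeff of dx∧dz)/∂y + ∂(coeff of dx∧dy)/∂z
  = ∂/∂x (-6*y + 2*z + 3) - ∂/∂y (4*x) + ∂/∂z (0).
Each of these terms simplifies to sums of mixed partials that cancel in pairs. The result is 0 (by equality of mixed partials for smooth functions — Schwarz / Clairaut).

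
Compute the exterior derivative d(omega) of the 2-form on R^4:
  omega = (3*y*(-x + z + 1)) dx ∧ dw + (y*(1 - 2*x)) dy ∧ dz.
d(omega) = (3*x - 3*z - 3) dx ∧ dy ∧ dw + (-3*y) dx ∧ dz ∧ dw + (-2*y) dx ∧ dy ∧ dz

For a 2-form omega = sum_{i<j} g_{ij} dx_i ∧ dx_j, the exterior derivative is
  d(omega) = sum_{i<j} d(g_{ij}) ∧ dx_i ∧ dx_j = sum_{i<j, k} (∂g_{ij}/∂x_k) dx_k ∧ dx_i ∧ dx_j.
Expand each term, using dx_k ∧ dx_i ∧ dx_j = sgn(permutation) dx_{(a)} ∧ dx_{(b)} ∧ dx_{(c)} with (a < b < c) sorted:
  d(3*y*(-x + z + 1)) includes (∂/∂y)(3*y*(-x + z + 1)) dy = (-3*x + 3*z + 3) dy, which multiplied by dx ∧ dw gives (3*x - 3*z - 3) dx ∧ dy ∧ dw
  d(3*y*(-x + z + 1)) includes (∂/∂z)(3*y*(-x + z + 1)) dz = (3*y) dz, which multiplied by dx ∧ dw gives (-3*y) dx ∧ dz ∧ dw
  d(y*(1 - 2*x)) includes (∂/∂x)(y*(1 - 2*x)) dx = (-2*y) dx, which multiplied by dy ∧ dz gives (-2*y) dx ∧ dy ∧ dz
Collecting like 3-forms: d(omega) = (3*x - 3*z - 3) dx ∧ dy ∧ dw + (-3*y) dx ∧ dz ∧ dw + (-2*y) dx ∧ dy ∧ dz.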